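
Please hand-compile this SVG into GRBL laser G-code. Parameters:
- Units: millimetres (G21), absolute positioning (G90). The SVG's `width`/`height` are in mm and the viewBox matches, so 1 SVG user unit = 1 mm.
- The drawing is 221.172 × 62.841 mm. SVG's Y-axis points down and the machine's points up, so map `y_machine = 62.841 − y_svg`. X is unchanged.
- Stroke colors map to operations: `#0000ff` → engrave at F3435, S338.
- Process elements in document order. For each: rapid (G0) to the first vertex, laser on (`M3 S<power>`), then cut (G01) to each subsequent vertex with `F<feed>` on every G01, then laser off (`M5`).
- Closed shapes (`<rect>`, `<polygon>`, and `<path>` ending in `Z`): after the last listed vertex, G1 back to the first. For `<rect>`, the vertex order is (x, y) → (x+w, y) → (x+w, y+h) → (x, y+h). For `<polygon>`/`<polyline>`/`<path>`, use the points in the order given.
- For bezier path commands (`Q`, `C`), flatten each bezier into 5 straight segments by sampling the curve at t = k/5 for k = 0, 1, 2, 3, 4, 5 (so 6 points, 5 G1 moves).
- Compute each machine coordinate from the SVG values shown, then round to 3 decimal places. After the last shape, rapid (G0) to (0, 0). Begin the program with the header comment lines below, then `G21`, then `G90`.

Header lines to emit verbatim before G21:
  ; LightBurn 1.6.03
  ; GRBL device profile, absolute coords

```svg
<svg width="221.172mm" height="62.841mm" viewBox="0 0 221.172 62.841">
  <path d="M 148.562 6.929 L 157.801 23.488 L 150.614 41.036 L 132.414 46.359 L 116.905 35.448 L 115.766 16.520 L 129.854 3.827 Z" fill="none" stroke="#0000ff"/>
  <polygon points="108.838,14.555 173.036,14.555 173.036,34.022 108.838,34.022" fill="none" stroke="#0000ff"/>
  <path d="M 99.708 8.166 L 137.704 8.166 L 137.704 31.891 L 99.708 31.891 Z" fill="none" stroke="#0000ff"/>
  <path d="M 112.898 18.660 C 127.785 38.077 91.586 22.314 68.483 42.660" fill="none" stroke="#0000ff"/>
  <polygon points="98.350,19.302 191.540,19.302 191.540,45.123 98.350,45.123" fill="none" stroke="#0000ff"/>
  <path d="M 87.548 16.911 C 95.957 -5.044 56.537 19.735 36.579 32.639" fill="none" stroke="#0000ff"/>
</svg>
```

; LightBurn 1.6.03
; GRBL device profile, absolute coords
G21
G90
G0 X148.562 Y55.912
M3 S338
G01 X157.801 Y39.353 F3435
G01 X150.614 Y21.805 F3435
G01 X132.414 Y16.482 F3435
G01 X116.905 Y27.393 F3435
G01 X115.766 Y46.321 F3435
G01 X129.854 Y59.014 F3435
G01 X148.562 Y55.912 F3435
M5
G0 X108.838 Y48.286
M3 S338
G01 X173.036 Y48.286 F3435
G01 X173.036 Y28.819 F3435
G01 X108.838 Y28.819 F3435
G01 X108.838 Y48.286 F3435
M5
G0 X99.708 Y54.675
M3 S338
G01 X137.704 Y54.675 F3435
G01 X137.704 Y30.950 F3435
G01 X99.708 Y30.950 F3435
G01 X99.708 Y54.675 F3435
M5
G0 X112.898 Y44.181
M3 S338
G01 X116.213 Y36.182 F3435
G01 X110.349 Y33.205 F3435
G01 X98.385 Y31.826 F3435
G01 X83.403 Y28.626 F3435
G01 X68.483 Y20.181 F3435
M5
G0 X98.350 Y43.539
M3 S338
G01 X191.540 Y43.539 F3435
G01 X191.540 Y17.718 F3435
G01 X98.350 Y17.718 F3435
G01 X98.350 Y43.539 F3435
M5
G0 X87.548 Y45.930
M3 S338
G01 X87.392 Y53.964 F3435
G01 X78.988 Y53.595 F3435
G01 X65.564 Y47.636 F3435
G01 X50.351 Y38.901 F3435
G01 X36.579 Y30.202 F3435
M5
G0 X0.000 Y0.000

viewBox `0 0 221.172 62.841` with mm width/height → 1 unit = 1 mm. Flip: y_m = 62.841 − y_svg.

**Shape 1** — `<path>` regular polygon, stroke `#0000ff` → engrave (S338, F3435). Machine vertices: (148.562,55.912) → (157.801,39.353) → (150.614,21.805) → (132.414,16.482) → (116.905,27.393) → (115.766,46.321) → (129.854,59.014) → (148.562,55.912). Closed: final G1 returns to the first vertex.

**Shape 2** — `<polygon>` rectangle, stroke `#0000ff` → engrave (S338, F3435). Machine vertices: (108.838,48.286) → (173.036,48.286) → (173.036,28.819) → (108.838,28.819) → (108.838,48.286). Closed: final G1 returns to the first vertex.

**Shape 3** — `<path>` rectangle, stroke `#0000ff` → engrave (S338, F3435). Machine vertices: (99.708,54.675) → (137.704,54.675) → (137.704,30.950) → (99.708,30.950) → (99.708,54.675). Closed: final G1 returns to the first vertex.

**Shape 4** — `<path>` cubic bezier, stroke `#0000ff` → engrave (S338, F3435). Control points (SVG): P0=(112.898,18.660), P1=(127.785,38.077), P2=(91.586,22.314), P3=(68.483,42.660); sampled at t=k/5. Machine vertices: (112.898,44.181) → (116.213,36.182) → (110.349,33.205) → (98.385,31.826) → (83.403,28.626) → (68.483,20.181). Open path.

**Shape 5** — `<polygon>` rectangle, stroke `#0000ff` → engrave (S338, F3435). Machine vertices: (98.350,43.539) → (191.540,43.539) → (191.540,17.718) → (98.350,17.718) → (98.350,43.539). Closed: final G1 returns to the first vertex.

**Shape 6** — `<path>` cubic bezier, stroke `#0000ff` → engrave (S338, F3435). Control points (SVG): P0=(87.548,16.911), P1=(95.957,-5.044), P2=(56.537,19.735), P3=(36.579,32.639); sampled at t=k/5. Machine vertices: (87.548,45.930) → (87.392,53.964) → (78.988,53.595) → (65.564,47.636) → (50.351,38.901) → (36.579,30.202). Open path.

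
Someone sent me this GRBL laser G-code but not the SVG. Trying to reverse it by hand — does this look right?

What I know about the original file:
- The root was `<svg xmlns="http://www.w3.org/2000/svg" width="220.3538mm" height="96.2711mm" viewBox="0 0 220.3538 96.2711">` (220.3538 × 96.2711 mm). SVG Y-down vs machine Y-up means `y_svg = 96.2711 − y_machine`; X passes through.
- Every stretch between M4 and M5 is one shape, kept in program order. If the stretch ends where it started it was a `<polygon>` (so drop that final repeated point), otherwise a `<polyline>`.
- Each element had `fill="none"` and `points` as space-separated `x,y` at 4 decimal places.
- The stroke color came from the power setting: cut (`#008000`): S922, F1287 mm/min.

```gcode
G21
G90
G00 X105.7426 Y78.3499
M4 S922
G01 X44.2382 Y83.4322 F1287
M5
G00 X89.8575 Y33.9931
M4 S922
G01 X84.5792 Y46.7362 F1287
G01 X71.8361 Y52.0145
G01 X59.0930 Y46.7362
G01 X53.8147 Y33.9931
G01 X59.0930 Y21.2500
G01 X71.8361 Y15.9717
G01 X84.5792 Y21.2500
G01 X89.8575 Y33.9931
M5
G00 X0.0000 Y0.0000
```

<svg xmlns="http://www.w3.org/2000/svg" width="220.3538mm" height="96.2711mm" viewBox="0 0 220.3538 96.2711">
  <polyline points="105.7426,17.9212 44.2382,12.8389" fill="none" stroke="#008000"/>
  <polygon points="89.8575,62.2780 84.5792,49.5349 71.8361,44.2566 59.0930,49.5349 53.8147,62.2780 59.0930,75.0211 71.8361,80.2994 84.5792,75.0211" fill="none" stroke="#008000"/>
</svg>

Each laser-on run becomes one SVG element. Flip Y back into SVG space with y_svg = 96.2711 − y_machine. Every run uses S922, so all elements get stroke `#008000` (cut).

Run 1: The run is open, so emit a `<polyline>` with points (Y-flipped): 105.7426,17.9212 44.2382,12.8389.

Run 2: The run returns to its start, so emit a `<polygon>` with points (Y-flipped): 89.8575,62.2780 84.5792,49.5349 71.8361,44.2566 59.0930,49.5349 53.8147,62.2780 59.0930,75.0211 71.8361,80.2994 84.5792,75.0211.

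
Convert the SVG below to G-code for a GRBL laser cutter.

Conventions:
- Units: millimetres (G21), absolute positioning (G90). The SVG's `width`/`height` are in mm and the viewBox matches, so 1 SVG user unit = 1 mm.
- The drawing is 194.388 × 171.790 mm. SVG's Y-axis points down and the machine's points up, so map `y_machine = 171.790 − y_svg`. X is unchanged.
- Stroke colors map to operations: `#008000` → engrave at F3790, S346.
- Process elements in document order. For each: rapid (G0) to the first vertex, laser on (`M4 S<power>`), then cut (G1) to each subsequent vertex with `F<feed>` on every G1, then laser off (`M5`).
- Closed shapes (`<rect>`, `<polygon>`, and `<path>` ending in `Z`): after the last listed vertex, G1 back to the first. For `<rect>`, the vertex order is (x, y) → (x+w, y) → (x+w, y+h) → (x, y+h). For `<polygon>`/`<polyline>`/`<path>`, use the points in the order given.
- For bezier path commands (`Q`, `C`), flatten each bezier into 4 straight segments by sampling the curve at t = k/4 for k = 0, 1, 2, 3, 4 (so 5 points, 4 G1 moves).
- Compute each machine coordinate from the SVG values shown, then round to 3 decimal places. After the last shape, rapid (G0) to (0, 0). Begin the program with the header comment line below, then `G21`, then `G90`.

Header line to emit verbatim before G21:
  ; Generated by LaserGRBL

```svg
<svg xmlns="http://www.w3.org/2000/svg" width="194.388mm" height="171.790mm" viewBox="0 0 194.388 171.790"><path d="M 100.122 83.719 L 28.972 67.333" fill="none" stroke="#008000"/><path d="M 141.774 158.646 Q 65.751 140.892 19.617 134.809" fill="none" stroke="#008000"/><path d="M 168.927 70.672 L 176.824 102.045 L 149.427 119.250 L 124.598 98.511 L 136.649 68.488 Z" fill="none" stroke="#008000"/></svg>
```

viewBox `0 0 194.388 171.790` with mm width/height → 1 unit = 1 mm. Flip: y_m = 171.790 − y_svg.

**Shape 1** — `<path>` line segment, stroke `#008000` → engrave (S346, F3790). Machine vertices: (100.122,88.071) → (28.972,104.457). Open path.

**Shape 2** — `<path>` quadratic bezier, stroke `#008000` → engrave (S346, F3790). Control points (SVG): P0=(141.774,158.646), P1=(65.751,140.892), P2=(19.617,134.809); sampled at t=k/4. Machine vertices: (141.774,13.144) → (105.631,21.292) → (73.223,27.980) → (44.552,33.210) → (19.617,36.981). Open path.

**Shape 3** — `<path>` regular polygon, stroke `#008000` → engrave (S346, F3790). Machine vertices: (168.927,101.118) → (176.824,69.745) → (149.427,52.540) → (124.598,73.279) → (136.649,103.302) → (168.927,101.118). Closed: final G1 returns to the first vertex.

; Generated by LaserGRBL
G21
G90
G0 X100.122 Y88.071
M4 S346
G1 X28.972 Y104.457 F3790
M5
G0 X141.774 Y13.144
M4 S346
G1 X105.631 Y21.292 F3790
G1 X73.223 Y27.980 F3790
G1 X44.552 Y33.210 F3790
G1 X19.617 Y36.981 F3790
M5
G0 X168.927 Y101.118
M4 S346
G1 X176.824 Y69.745 F3790
G1 X149.427 Y52.540 F3790
G1 X124.598 Y73.279 F3790
G1 X136.649 Y103.302 F3790
G1 X168.927 Y101.118 F3790
M5
G0 X0.000 Y0.000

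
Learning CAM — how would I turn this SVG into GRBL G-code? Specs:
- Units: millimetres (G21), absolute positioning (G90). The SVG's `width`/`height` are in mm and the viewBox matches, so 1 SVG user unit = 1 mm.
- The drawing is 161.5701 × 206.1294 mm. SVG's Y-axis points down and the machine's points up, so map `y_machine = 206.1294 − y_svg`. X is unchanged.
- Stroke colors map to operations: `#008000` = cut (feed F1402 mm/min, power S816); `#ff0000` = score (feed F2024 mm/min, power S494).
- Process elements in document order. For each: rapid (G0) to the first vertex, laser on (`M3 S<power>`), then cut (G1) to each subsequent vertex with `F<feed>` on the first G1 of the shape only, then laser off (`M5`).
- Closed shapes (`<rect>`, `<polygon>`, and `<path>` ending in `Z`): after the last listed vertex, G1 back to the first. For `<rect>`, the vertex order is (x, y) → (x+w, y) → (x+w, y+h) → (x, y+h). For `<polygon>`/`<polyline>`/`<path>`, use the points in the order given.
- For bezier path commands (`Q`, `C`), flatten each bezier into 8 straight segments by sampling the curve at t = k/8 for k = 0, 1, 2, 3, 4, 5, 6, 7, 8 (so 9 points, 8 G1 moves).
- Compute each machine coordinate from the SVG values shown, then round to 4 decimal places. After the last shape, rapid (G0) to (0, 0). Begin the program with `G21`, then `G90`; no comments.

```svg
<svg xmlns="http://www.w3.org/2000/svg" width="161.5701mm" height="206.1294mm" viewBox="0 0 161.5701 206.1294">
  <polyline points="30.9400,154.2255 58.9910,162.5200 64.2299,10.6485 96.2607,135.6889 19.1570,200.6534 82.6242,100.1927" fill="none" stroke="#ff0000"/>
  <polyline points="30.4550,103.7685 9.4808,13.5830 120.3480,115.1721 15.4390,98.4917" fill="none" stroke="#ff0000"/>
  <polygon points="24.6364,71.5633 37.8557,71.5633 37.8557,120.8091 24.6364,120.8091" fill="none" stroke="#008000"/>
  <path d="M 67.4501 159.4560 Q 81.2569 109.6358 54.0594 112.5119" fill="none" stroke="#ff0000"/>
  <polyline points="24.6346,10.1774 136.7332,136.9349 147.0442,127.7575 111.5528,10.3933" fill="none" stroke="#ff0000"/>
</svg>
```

G21
G90
G0 X30.9400 Y51.9039
M3 S494
G1 X58.9910 Y43.6094 F2024
G1 X64.2299 Y195.4809
G1 X96.2607 Y70.4405
G1 X19.1570 Y5.4760
G1 X82.6242 Y105.9367
M5
G0 X30.4550 Y102.3609
M3 S494
G1 X9.4808 Y192.5464 F2024
G1 X120.3480 Y90.9573
G1 X15.4390 Y107.6377
M5
G0 X24.6364 Y134.5661
M3 S816
G1 X37.8557 Y134.5661 F1402
G1 X37.8557 Y85.3203
G1 X24.6364 Y85.3203
G1 X24.6364 Y134.5661
M5
G0 X67.4501 Y46.6734
M3 S494
G1 X70.2611 Y58.3051 F2024
G1 X71.7907 Y68.2900
G1 X72.0390 Y76.6281
G1 X71.0058 Y83.3195
G1 X68.6913 Y88.3642
G1 X65.0954 Y91.7620
G1 X60.2181 Y93.5131
G1 X54.0594 Y93.6175
M5
G0 X24.6346 Y195.9520
M3 S494
G1 X136.7332 Y69.1945 F2024
G1 X147.0442 Y78.3719
G1 X111.5528 Y195.7361
M5
G0 X0.0000 Y0.0000

1 u = 1 mm; y_m = 206.1294 − y.

[1] `<polyline>` open polyline, #ff0000→score S494 F2024: (30.9400,51.9039) → (58.9910,43.6094) → (64.2299,195.4809) → (96.2607,70.4405) → (19.1570,5.4760) → (82.6242,105.9367)

[2] `<polyline>` open polyline, #ff0000→score S494 F2024: (30.4550,102.3609) → (9.4808,192.5464) → (120.3480,90.9573) → (15.4390,107.6377)

[3] `<polygon>` rectangle, #008000→cut S816 F1402: (24.6364,134.5661) → (37.8557,134.5661) → (37.8557,85.3203) → (24.6364,85.3203) → (24.6364,134.5661) (closed)

[4] `<path>` quadratic bezier, #ff0000→score S494 F2024: (67.4501,46.6734) → (70.2611,58.3051) → (71.7907,68.2900) → (72.0390,76.6281) → (71.0058,83.3195) → (68.6913,88.3642) → (65.0954,91.7620) → (60.2181,93.5131) → (54.0594,93.6175)

[5] `<polyline>` open polyline, #ff0000→score S494 F2024: (24.6346,195.9520) → (136.7332,69.1945) → (147.0442,78.3719) → (111.5528,195.7361)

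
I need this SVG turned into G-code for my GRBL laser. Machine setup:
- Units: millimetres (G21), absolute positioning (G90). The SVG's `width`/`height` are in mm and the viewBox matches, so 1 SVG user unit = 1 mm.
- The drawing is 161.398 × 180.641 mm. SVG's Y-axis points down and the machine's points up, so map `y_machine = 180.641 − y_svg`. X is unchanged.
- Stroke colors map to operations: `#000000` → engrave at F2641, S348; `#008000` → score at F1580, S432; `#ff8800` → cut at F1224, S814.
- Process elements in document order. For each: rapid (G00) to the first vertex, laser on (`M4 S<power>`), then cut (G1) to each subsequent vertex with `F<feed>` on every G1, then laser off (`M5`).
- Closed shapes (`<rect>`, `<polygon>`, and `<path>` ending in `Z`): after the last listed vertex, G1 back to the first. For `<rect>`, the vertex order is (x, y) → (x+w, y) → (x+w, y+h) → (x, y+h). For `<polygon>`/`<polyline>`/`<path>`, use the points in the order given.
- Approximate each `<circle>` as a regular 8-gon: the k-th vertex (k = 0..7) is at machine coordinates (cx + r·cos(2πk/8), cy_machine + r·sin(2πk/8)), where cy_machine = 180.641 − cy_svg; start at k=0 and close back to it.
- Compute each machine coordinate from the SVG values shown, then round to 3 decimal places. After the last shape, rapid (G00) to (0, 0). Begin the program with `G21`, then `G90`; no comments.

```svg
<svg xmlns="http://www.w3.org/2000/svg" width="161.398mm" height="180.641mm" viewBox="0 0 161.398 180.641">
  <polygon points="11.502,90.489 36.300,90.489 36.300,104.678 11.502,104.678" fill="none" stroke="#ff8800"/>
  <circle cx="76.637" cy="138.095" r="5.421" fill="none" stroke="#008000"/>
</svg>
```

viewBox `0 0 161.398 180.641` with mm width/height → 1 unit = 1 mm. Flip: y_m = 180.641 − y_svg.

**Shape 1** — `<polygon>` rectangle, stroke `#ff8800` → cut (S814, F1224). Machine vertices: (11.502,90.152) → (36.300,90.152) → (36.300,75.963) → (11.502,75.963) → (11.502,90.152). Closed: final G1 returns to the first vertex.

**Shape 2** — `<circle>` circle, stroke `#008000` → score (S432, F1580). Machine vertices: (82.058,42.546) → (80.470,46.379) → (76.637,47.967) → (72.804,46.379) → (71.216,42.546) → (72.804,38.713) → (76.637,37.125) → (80.470,38.713) → (82.058,42.546). Closed: final G1 returns to the first vertex.

G21
G90
G00 X11.502 Y90.152
M4 S814
G1 X36.300 Y90.152 F1224
G1 X36.300 Y75.963 F1224
G1 X11.502 Y75.963 F1224
G1 X11.502 Y90.152 F1224
M5
G00 X82.058 Y42.546
M4 S432
G1 X80.470 Y46.379 F1580
G1 X76.637 Y47.967 F1580
G1 X72.804 Y46.379 F1580
G1 X71.216 Y42.546 F1580
G1 X72.804 Y38.713 F1580
G1 X76.637 Y37.125 F1580
G1 X80.470 Y38.713 F1580
G1 X82.058 Y42.546 F1580
M5
G00 X0.000 Y0.000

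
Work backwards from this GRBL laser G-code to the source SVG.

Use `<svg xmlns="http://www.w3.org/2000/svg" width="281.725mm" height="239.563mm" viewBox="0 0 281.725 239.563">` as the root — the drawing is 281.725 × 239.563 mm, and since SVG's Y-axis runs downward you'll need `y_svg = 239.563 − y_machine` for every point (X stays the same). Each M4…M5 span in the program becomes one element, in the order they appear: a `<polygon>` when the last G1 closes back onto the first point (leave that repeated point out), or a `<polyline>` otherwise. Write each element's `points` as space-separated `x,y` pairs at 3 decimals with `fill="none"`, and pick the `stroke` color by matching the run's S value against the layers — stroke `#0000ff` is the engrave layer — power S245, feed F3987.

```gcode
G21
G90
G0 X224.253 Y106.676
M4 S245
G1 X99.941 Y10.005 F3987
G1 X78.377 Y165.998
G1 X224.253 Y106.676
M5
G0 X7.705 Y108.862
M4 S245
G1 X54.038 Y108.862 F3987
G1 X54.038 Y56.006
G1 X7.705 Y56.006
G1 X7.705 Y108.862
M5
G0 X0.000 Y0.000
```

<svg xmlns="http://www.w3.org/2000/svg" width="281.725mm" height="239.563mm" viewBox="0 0 281.725 239.563">
  <polygon points="224.253,132.887 99.941,229.558 78.377,73.565" fill="none" stroke="#0000ff"/>
  <polygon points="7.705,130.701 54.038,130.701 54.038,183.557 7.705,183.557" fill="none" stroke="#0000ff"/>
</svg>

Machine Y-up, SVG Y-down with viewBox height 239.563, so y_svg = 239.563 − y_machine; X carries over. Every run uses S245, so all elements get stroke `#0000ff` (engrave).

Run 1: The run returns to its start, so emit a `<polygon>` with points (Y-flipped): 224.253,132.887 99.941,229.558 78.377,73.565.

Run 2: The run returns to its start, so emit a `<polygon>` with points (Y-flipped): 7.705,130.701 54.038,130.701 54.038,183.557 7.705,183.557.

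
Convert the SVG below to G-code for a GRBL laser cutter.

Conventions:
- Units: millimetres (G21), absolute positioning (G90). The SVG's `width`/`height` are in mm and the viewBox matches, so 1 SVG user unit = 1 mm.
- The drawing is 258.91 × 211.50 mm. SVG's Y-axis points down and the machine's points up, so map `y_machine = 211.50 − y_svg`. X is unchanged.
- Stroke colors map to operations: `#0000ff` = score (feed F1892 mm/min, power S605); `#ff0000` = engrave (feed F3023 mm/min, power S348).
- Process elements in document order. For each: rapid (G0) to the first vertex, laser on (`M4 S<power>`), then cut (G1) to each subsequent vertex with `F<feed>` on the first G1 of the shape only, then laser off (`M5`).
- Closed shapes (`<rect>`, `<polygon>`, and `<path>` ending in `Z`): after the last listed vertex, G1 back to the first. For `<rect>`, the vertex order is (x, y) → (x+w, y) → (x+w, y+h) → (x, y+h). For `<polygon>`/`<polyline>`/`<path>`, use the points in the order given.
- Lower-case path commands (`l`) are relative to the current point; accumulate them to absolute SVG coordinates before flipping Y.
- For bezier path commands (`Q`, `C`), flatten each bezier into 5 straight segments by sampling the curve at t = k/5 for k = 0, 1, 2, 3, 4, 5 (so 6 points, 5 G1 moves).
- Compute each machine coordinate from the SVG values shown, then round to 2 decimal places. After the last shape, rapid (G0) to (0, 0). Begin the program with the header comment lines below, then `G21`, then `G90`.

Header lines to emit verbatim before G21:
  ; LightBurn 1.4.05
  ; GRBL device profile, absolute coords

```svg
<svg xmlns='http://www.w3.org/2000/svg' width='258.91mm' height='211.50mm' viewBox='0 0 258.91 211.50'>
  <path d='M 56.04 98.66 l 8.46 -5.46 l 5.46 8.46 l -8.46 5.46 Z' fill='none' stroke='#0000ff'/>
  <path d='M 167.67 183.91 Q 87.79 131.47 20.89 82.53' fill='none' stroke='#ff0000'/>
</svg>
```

viewBox `0 0 258.91 211.50` with mm width/height → 1 unit = 1 mm. Flip: y_m = 211.50 − y_svg.

**Shape 1** — `<path>` regular polygon, stroke `#0000ff` → score (S605, F1892). Machine vertices: (56.04,112.84) → (64.50,118.30) → (69.96,109.84) → (61.50,104.38) → (56.04,112.84). Closed: final G1 returns to the first vertex.

**Shape 2** — `<path>` quadratic bezier, stroke `#ff0000` → engrave (S348, F3023). Control points (SVG): P0=(167.67,183.91), P1=(87.79,131.47), P2=(20.89,82.53); sampled at t=k/5. Machine vertices: (167.67,27.59) → (136.24,48.43) → (105.84,68.98) → (76.49,89.26) → (48.17,109.25) → (20.89,128.97). Open path.

; LightBurn 1.4.05
; GRBL device profile, absolute coords
G21
G90
G0 X56.04 Y112.84
M4 S605
G1 X64.50 Y118.30 F1892
G1 X69.96 Y109.84
G1 X61.50 Y104.38
G1 X56.04 Y112.84
M5
G0 X167.67 Y27.59
M4 S348
G1 X136.24 Y48.43 F3023
G1 X105.84 Y68.98
G1 X76.49 Y89.26
G1 X48.17 Y109.25
G1 X20.89 Y128.97
M5
G0 X0.00 Y0.00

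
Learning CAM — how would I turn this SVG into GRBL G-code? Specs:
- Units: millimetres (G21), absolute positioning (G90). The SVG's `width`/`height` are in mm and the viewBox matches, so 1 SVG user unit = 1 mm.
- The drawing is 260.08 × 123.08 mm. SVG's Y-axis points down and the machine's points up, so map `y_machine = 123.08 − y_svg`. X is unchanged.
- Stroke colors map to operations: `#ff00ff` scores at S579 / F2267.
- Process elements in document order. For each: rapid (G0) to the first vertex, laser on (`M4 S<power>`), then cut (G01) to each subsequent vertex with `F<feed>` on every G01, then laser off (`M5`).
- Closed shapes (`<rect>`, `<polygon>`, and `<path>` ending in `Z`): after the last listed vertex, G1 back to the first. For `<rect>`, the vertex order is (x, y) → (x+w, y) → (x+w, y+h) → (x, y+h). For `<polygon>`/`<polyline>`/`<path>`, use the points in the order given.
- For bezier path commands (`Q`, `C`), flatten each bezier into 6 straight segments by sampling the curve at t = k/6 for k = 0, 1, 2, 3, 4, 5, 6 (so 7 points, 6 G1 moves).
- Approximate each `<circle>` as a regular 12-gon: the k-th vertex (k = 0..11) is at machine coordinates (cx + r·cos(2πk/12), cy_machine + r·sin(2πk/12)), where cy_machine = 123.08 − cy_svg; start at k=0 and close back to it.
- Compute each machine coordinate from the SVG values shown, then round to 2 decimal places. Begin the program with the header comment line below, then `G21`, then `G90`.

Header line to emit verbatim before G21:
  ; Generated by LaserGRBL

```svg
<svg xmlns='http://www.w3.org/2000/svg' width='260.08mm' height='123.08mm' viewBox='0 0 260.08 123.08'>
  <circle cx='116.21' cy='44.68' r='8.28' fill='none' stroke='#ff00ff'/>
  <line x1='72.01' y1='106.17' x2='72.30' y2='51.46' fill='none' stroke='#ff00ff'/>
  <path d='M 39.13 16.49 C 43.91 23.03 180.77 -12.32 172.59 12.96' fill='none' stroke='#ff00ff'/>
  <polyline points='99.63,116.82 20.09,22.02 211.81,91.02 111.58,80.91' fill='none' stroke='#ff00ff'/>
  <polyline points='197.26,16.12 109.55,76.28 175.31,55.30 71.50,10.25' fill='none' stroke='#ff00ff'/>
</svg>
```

Since the viewBox matches the mm dimensions, user units are millimetres directly. The only transform is the Y-flip y_m = 123.08 − y_svg.

Shape 1 is a circle drawn with `<circle>`. Its stroke #ff00ff means score at S579, F2267. After flipping Y the toolpath is (124.49,78.40) → (123.38,82.54) → (120.35,85.57) → (116.21,86.68) → (112.07,85.57) → (109.04,82.54) → (107.93,78.40) → (109.04,74.26) → (112.07,71.23) → (116.21,70.12) → (120.35,71.23) → (123.38,74.26) → (124.49,78.40), returning to the start.

Shape 2 is a line segment drawn with `<line>`. Its stroke #ff00ff means score at S579, F2267. After flipping Y the toolpath is (72.01,16.91) → (72.30,71.62).

Shape 3 is a cubic bezier drawn with `<path>`. Its stroke #ff00ff means score at S579, F2267. After flipping Y the toolpath is (39.13,106.59) → (51.24,106.34) → (77.67,110.22) → (110.72,115.38) → (142.69,118.99) → (165.88,118.18) → (172.59,110.12).

Shape 4 is a open polyline drawn with `<polyline>`. Its stroke #ff00ff means score at S579, F2267. After flipping Y the toolpath is (99.63,6.26) → (20.09,101.06) → (211.81,32.06) → (111.58,42.17).

Shape 5 is a open polyline drawn with `<polyline>`. Its stroke #ff00ff means score at S579, F2267. After flipping Y the toolpath is (197.26,106.96) → (109.55,46.80) → (175.31,67.78) → (71.50,112.83).

; Generated by LaserGRBL
G21
G90
G0 X124.49 Y78.40
M4 S579
G01 X123.38 Y82.54 F2267
G01 X120.35 Y85.57 F2267
G01 X116.21 Y86.68 F2267
G01 X112.07 Y85.57 F2267
G01 X109.04 Y82.54 F2267
G01 X107.93 Y78.40 F2267
G01 X109.04 Y74.26 F2267
G01 X112.07 Y71.23 F2267
G01 X116.21 Y70.12 F2267
G01 X120.35 Y71.23 F2267
G01 X123.38 Y74.26 F2267
G01 X124.49 Y78.40 F2267
M5
G0 X72.01 Y16.91
M4 S579
G01 X72.30 Y71.62 F2267
M5
G0 X39.13 Y106.59
M4 S579
G01 X51.24 Y106.34 F2267
G01 X77.67 Y110.22 F2267
G01 X110.72 Y115.38 F2267
G01 X142.69 Y118.99 F2267
G01 X165.88 Y118.18 F2267
G01 X172.59 Y110.12 F2267
M5
G0 X99.63 Y6.26
M4 S579
G01 X20.09 Y101.06 F2267
G01 X211.81 Y32.06 F2267
G01 X111.58 Y42.17 F2267
M5
G0 X197.26 Y106.96
M4 S579
G01 X109.55 Y46.80 F2267
G01 X175.31 Y67.78 F2267
G01 X71.50 Y112.83 F2267
M5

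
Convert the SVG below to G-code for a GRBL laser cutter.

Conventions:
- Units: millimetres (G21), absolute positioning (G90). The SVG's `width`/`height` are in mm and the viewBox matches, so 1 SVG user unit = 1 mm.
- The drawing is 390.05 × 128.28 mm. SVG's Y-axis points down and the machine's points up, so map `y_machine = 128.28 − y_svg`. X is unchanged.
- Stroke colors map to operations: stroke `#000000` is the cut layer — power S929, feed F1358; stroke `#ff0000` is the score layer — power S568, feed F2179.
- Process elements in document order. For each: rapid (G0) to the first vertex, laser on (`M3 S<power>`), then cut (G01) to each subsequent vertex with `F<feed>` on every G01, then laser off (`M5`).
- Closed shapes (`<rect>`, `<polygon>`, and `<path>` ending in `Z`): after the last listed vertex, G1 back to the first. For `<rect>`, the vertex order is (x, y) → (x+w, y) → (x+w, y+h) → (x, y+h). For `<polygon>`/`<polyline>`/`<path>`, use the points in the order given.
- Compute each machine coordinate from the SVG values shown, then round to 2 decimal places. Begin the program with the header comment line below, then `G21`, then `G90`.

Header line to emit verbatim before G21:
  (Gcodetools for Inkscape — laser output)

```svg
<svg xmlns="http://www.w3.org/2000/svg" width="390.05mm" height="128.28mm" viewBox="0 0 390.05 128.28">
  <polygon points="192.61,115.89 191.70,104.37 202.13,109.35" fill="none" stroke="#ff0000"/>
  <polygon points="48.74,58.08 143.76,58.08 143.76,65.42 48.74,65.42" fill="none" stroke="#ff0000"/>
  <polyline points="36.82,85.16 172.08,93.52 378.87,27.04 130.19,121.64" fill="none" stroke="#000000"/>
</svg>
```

1 u = 1 mm; y_m = 128.28 − y.

[1] `<polygon>` regular polygon, #ff0000→score S568 F2179: (192.61,12.39) → (191.70,23.91) → (202.13,18.93) → (192.61,12.39) (closed)

[2] `<polygon>` rectangle, #ff0000→score S568 F2179: (48.74,70.20) → (143.76,70.20) → (143.76,62.86) → (48.74,62.86) → (48.74,70.20) (closed)

[3] `<polyline>` open polyline, #000000→cut S929 F1358: (36.82,43.12) → (172.08,34.76) → (378.87,101.24) → (130.19,6.64)

(Gcodetools for Inkscape — laser output)
G21
G90
G0 X192.61 Y12.39
M3 S568
G01 X191.70 Y23.91 F2179
G01 X202.13 Y18.93 F2179
G01 X192.61 Y12.39 F2179
M5
G0 X48.74 Y70.20
M3 S568
G01 X143.76 Y70.20 F2179
G01 X143.76 Y62.86 F2179
G01 X48.74 Y62.86 F2179
G01 X48.74 Y70.20 F2179
M5
G0 X36.82 Y43.12
M3 S929
G01 X172.08 Y34.76 F1358
G01 X378.87 Y101.24 F1358
G01 X130.19 Y6.64 F1358
M5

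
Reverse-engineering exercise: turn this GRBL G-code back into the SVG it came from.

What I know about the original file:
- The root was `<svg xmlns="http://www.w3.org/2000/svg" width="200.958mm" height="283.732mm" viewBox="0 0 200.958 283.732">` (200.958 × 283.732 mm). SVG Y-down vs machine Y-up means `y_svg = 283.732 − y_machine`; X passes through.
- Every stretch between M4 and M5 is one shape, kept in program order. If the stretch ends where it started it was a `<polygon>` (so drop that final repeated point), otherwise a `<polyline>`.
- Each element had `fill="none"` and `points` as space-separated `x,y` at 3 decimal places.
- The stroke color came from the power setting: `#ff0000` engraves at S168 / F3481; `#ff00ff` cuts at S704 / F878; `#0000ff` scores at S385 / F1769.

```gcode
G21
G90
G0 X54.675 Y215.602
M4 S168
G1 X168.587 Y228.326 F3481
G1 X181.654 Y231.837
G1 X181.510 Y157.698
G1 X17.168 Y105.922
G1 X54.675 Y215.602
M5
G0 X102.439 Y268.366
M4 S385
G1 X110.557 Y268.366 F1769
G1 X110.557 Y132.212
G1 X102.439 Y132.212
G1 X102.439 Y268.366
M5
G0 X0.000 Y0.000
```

Each laser-on run becomes one SVG element. Flip Y back into SVG space with y_svg = 283.732 − y_machine.

Run 1: power S168 maps to stroke `#ff0000` (engrave). The run returns to its start, so emit a `<polygon>` with points (Y-flipped): 54.675,68.130 168.587,55.406 181.654,51.895 181.510,126.034 17.168,177.810.

Run 2: the run's S385 means `#0000ff` (score). The run returns to its start, so emit a `<polygon>` with points (Y-flipped): 102.439,15.366 110.557,15.366 110.557,151.520 102.439,151.520.

<svg xmlns="http://www.w3.org/2000/svg" width="200.958mm" height="283.732mm" viewBox="0 0 200.958 283.732">
  <polygon points="54.675,68.130 168.587,55.406 181.654,51.895 181.510,126.034 17.168,177.810" fill="none" stroke="#ff0000"/>
  <polygon points="102.439,15.366 110.557,15.366 110.557,151.520 102.439,151.520" fill="none" stroke="#0000ff"/>
</svg>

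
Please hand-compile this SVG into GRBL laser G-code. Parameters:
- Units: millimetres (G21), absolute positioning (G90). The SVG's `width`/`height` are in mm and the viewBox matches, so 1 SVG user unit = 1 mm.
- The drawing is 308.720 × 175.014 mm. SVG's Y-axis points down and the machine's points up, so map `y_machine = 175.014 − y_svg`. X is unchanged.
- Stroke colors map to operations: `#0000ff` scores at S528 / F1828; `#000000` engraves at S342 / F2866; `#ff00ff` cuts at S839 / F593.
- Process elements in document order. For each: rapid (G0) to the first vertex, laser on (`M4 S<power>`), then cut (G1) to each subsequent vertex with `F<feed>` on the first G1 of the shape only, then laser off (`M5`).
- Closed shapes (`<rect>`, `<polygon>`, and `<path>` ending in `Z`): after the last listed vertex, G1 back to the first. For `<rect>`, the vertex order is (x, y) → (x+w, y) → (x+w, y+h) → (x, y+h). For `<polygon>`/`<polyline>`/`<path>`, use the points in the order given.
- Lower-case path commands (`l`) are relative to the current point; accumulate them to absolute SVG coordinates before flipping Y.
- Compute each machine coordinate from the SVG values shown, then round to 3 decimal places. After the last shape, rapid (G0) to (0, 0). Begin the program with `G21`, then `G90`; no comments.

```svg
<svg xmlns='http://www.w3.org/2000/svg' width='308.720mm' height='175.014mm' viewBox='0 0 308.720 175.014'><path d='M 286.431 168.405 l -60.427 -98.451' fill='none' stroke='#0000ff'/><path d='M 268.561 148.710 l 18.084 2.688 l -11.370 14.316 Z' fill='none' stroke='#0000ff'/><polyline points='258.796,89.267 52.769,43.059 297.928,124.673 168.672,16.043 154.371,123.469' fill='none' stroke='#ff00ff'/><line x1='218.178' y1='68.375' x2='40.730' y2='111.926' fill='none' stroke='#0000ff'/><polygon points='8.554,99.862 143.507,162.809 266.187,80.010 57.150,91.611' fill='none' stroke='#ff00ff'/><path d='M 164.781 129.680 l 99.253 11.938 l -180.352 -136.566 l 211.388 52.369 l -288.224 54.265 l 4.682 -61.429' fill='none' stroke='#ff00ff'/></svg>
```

G21
G90
G0 X286.431 Y6.609
M4 S528
G1 X226.004 Y105.060 F1828
M5
G0 X268.561 Y26.304
M4 S528
G1 X286.645 Y23.616 F1828
G1 X275.275 Y9.300
G1 X268.561 Y26.304
M5
G0 X258.796 Y85.747
M4 S839
G1 X52.769 Y131.955 F593
G1 X297.928 Y50.341
G1 X168.672 Y158.971
G1 X154.371 Y51.545
M5
G0 X218.178 Y106.639
M4 S528
G1 X40.730 Y63.088 F1828
M5
G0 X8.554 Y75.152
M4 S839
G1 X143.507 Y12.205 F593
G1 X266.187 Y95.004
G1 X57.150 Y83.403
G1 X8.554 Y75.152
M5
G0 X164.781 Y45.334
M4 S839
G1 X264.034 Y33.396 F593
G1 X83.682 Y169.962
G1 X295.070 Y117.593
G1 X6.846 Y63.328
G1 X11.528 Y124.757
M5
G0 X0.000 Y0.000

Since the viewBox matches the mm dimensions, user units are millimetres directly. The only transform is the Y-flip y_m = 175.014 − y_svg.

Shape 1 is a line segment drawn with `<path>`. Its stroke #0000ff means score at S528, F1828. After flipping Y the toolpath is (286.431,6.609) → (226.004,105.060).

Shape 2 is a regular polygon drawn with `<path>`. Its stroke #0000ff means score at S528, F1828. After flipping Y the toolpath is (268.561,26.304) → (286.645,23.616) → (275.275,9.300) → (268.561,26.304), returning to the start.

Shape 3 is a open polyline drawn with `<polyline>`. Its stroke #ff00ff means cut at S839, F593. After flipping Y the toolpath is (258.796,85.747) → (52.769,131.955) → (297.928,50.341) → (168.672,158.971) → (154.371,51.545).

Shape 4 is a line segment drawn with `<line>`. Its stroke #0000ff means score at S528, F1828. After flipping Y the toolpath is (218.178,106.639) → (40.730,63.088).

Shape 5 is a closed polygon drawn with `<polygon>`. Its stroke #ff00ff means cut at S839, F593. After flipping Y the toolpath is (8.554,75.152) → (143.507,12.205) → (266.187,95.004) → (57.150,83.403) → (8.554,75.152), returning to the start.

Shape 6 is a open polyline drawn with `<path>`. Its stroke #ff00ff means cut at S839, F593. After flipping Y the toolpath is (164.781,45.334) → (264.034,33.396) → (83.682,169.962) → (295.070,117.593) → (6.846,63.328) → (11.528,124.757).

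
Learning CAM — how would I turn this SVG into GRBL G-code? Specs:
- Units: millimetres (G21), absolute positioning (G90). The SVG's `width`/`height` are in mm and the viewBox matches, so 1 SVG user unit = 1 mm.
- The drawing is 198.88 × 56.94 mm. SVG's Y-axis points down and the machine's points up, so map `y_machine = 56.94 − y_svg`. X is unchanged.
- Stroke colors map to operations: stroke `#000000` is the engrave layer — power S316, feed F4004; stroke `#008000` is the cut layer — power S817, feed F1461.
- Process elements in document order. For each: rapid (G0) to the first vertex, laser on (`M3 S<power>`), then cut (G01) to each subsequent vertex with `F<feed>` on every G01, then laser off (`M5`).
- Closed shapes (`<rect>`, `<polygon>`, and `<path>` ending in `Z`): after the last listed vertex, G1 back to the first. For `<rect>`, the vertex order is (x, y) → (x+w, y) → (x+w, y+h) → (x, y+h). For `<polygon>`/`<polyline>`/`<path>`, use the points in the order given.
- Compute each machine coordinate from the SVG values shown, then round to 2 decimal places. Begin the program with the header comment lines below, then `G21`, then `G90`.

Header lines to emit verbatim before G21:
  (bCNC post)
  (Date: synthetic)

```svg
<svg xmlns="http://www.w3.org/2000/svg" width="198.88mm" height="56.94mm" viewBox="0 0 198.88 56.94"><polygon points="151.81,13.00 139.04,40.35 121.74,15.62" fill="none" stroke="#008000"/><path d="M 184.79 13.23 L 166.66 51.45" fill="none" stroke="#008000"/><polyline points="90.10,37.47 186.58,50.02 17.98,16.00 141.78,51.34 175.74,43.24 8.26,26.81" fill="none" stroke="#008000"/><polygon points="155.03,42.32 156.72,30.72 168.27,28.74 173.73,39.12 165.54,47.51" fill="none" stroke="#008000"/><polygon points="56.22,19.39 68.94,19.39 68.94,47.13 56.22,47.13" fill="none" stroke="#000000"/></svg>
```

(bCNC post)
(Date: synthetic)
G21
G90
G0 X151.81 Y43.94
M3 S817
G01 X139.04 Y16.59 F1461
G01 X121.74 Y41.32 F1461
G01 X151.81 Y43.94 F1461
M5
G0 X184.79 Y43.71
M3 S817
G01 X166.66 Y5.49 F1461
M5
G0 X90.10 Y19.47
M3 S817
G01 X186.58 Y6.92 F1461
G01 X17.98 Y40.94 F1461
G01 X141.78 Y5.60 F1461
G01 X175.74 Y13.70 F1461
G01 X8.26 Y30.13 F1461
M5
G0 X155.03 Y14.62
M3 S817
G01 X156.72 Y26.22 F1461
G01 X168.27 Y28.20 F1461
G01 X173.73 Y17.82 F1461
G01 X165.54 Y9.43 F1461
G01 X155.03 Y14.62 F1461
M5
G0 X56.22 Y37.55
M3 S316
G01 X68.94 Y37.55 F4004
G01 X68.94 Y9.81 F4004
G01 X56.22 Y9.81 F4004
G01 X56.22 Y37.55 F4004
M5

1 u = 1 mm; y_m = 56.94 − y.

[1] `<polygon>` regular polygon, #008000→cut S817 F1461: (151.81,43.94) → (139.04,16.59) → (121.74,41.32) → (151.81,43.94) (closed)

[2] `<path>` line segment, #008000→cut S817 F1461: (184.79,43.71) → (166.66,5.49)

[3] `<polyline>` open polyline, #008000→cut S817 F1461: (90.10,19.47) → (186.58,6.92) → (17.98,40.94) → (141.78,5.60) → (175.74,13.70) → (8.26,30.13)

[4] `<polygon>` regular polygon, #008000→cut S817 F1461: (155.03,14.62) → (156.72,26.22) → (168.27,28.20) → (173.73,17.82) → (165.54,9.43) → (155.03,14.62) (closed)

[5] `<polygon>` rectangle, #000000→engrave S316 F4004: (56.22,37.55) → (68.94,37.55) → (68.94,9.81) → (56.22,9.81) → (56.22,37.55) (closed)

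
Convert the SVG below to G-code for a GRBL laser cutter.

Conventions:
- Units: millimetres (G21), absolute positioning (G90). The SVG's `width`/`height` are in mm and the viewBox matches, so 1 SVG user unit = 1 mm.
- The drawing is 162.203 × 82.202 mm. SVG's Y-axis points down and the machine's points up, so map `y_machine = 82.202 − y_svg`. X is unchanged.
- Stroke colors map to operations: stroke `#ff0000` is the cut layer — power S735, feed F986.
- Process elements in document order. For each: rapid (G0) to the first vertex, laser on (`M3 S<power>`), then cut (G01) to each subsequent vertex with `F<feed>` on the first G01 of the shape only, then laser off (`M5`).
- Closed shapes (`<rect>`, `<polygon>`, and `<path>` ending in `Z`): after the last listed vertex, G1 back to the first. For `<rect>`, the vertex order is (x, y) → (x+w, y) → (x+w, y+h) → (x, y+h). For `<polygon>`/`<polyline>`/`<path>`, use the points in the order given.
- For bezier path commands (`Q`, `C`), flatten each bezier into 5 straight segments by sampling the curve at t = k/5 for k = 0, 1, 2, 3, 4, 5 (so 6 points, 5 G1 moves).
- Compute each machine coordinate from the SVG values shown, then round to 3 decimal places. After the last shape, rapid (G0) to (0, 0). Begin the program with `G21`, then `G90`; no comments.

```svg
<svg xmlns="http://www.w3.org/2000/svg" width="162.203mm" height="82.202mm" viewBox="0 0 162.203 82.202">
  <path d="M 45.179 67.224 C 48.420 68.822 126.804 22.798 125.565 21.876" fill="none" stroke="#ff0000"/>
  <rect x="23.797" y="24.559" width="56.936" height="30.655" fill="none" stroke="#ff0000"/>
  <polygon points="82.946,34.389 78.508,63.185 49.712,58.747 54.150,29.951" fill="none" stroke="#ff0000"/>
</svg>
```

1 u = 1 mm; y_m = 82.202 − y.

[1] `<path>` cubic bezier, #ff0000→cut S735 F986: (45.179,14.978) → (54.903,18.992) → (75.232,29.985) → (98.738,43.505) → (117.992,55.102) → (125.565,60.326)

[2] `<rect>` rectangle, #ff0000→cut S735 F986: (23.797,57.643) → (80.733,57.643) → (80.733,26.988) → (23.797,26.988) → (23.797,57.643) (closed)

[3] `<polygon>` regular polygon, #ff0000→cut S735 F986: (82.946,47.813) → (78.508,19.017) → (49.712,23.455) → (54.150,52.251) → (82.946,47.813) (closed)

G21
G90
G0 X45.179 Y14.978
M3 S735
G01 X54.903 Y18.992 F986
G01 X75.232 Y29.985
G01 X98.738 Y43.505
G01 X117.992 Y55.102
G01 X125.565 Y60.326
M5
G0 X23.797 Y57.643
M3 S735
G01 X80.733 Y57.643 F986
G01 X80.733 Y26.988
G01 X23.797 Y26.988
G01 X23.797 Y57.643
M5
G0 X82.946 Y47.813
M3 S735
G01 X78.508 Y19.017 F986
G01 X49.712 Y23.455
G01 X54.150 Y52.251
G01 X82.946 Y47.813
M5
G0 X0.000 Y0.000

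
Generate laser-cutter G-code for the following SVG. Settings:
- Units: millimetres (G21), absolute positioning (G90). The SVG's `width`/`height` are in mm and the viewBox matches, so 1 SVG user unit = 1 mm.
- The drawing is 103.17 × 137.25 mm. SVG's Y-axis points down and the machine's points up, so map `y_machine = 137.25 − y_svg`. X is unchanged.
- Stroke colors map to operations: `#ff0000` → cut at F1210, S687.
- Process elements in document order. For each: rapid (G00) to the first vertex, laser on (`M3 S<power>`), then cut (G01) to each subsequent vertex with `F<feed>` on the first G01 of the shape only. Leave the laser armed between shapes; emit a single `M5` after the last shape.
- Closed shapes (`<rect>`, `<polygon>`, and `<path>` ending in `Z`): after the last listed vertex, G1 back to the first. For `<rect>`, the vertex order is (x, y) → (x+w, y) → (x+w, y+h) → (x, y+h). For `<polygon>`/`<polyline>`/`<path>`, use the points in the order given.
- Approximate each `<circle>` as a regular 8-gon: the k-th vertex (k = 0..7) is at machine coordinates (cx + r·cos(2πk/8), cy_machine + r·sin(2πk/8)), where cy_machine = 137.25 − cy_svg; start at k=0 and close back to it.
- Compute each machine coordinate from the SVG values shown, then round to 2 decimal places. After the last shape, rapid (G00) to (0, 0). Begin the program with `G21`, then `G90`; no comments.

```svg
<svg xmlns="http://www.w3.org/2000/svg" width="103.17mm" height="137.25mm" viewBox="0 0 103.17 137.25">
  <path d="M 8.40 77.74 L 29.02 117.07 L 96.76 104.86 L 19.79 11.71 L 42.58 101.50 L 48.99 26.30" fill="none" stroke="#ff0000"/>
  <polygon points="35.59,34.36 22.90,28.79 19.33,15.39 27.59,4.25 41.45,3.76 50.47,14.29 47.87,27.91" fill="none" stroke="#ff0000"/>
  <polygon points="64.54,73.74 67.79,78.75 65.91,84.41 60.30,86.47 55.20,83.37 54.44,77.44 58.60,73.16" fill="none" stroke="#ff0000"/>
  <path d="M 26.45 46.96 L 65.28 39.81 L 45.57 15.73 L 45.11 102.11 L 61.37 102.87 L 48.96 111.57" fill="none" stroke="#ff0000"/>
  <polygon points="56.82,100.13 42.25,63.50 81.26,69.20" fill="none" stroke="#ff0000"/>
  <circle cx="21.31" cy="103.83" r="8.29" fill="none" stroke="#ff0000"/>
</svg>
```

viewBox `0 0 103.17 137.25` with mm width/height → 1 unit = 1 mm. Flip: y_m = 137.25 − y_svg.

**Shape 1** — `<path>` open polyline, stroke `#ff0000` → cut (S687, F1210). Machine vertices: (8.40,59.51) → (29.02,20.18) → (96.76,32.39) → (19.79,125.54) → (42.58,35.75) → (48.99,110.95). Open path.

**Shape 2** — `<polygon>` regular polygon, stroke `#ff0000` → cut (S687, F1210). Machine vertices: (35.59,102.89) → (22.90,108.46) → (19.33,121.86) → (27.59,133.00) → (41.45,133.49) → (50.47,122.96) → (47.87,109.34) → (35.59,102.89). Closed: final G1 returns to the first vertex.

**Shape 3** — `<polygon>` regular polygon, stroke `#ff0000` → cut (S687, F1210). Machine vertices: (64.54,63.51) → (67.79,58.50) → (65.91,52.84) → (60.30,50.78) → (55.20,53.88) → (54.44,59.81) → (58.60,64.09) → (64.54,63.51). Closed: final G1 returns to the first vertex.

**Shape 4** — `<path>` open polyline, stroke `#ff0000` → cut (S687, F1210). Machine vertices: (26.45,90.29) → (65.28,97.44) → (45.57,121.52) → (45.11,35.14) → (61.37,34.38) → (48.96,25.68). Open path.

**Shape 5** — `<polygon>` regular polygon, stroke `#ff0000` → cut (S687, F1210). Machine vertices: (56.82,37.12) → (42.25,73.75) → (81.26,68.05) → (56.82,37.12). Closed: final G1 returns to the first vertex.

**Shape 6** — `<circle>` circle, stroke `#ff0000` → cut (S687, F1210). Machine vertices: (29.60,33.42) → (27.17,39.28) → (21.31,41.71) → (15.45,39.28) → (13.02,33.42) → (15.45,27.56) → (21.31,25.13) → (27.17,27.56) → (29.60,33.42). Closed: final G1 returns to the first vertex.

G21
G90
G00 X8.40 Y59.51
M3 S687
G01 X29.02 Y20.18 F1210
G01 X96.76 Y32.39
G01 X19.79 Y125.54
G01 X42.58 Y35.75
G01 X48.99 Y110.95
G00 X35.59 Y102.89
M3 S687
G01 X22.90 Y108.46 F1210
G01 X19.33 Y121.86
G01 X27.59 Y133.00
G01 X41.45 Y133.49
G01 X50.47 Y122.96
G01 X47.87 Y109.34
G01 X35.59 Y102.89
G00 X64.54 Y63.51
M3 S687
G01 X67.79 Y58.50 F1210
G01 X65.91 Y52.84
G01 X60.30 Y50.78
G01 X55.20 Y53.88
G01 X54.44 Y59.81
G01 X58.60 Y64.09
G01 X64.54 Y63.51
G00 X26.45 Y90.29
M3 S687
G01 X65.28 Y97.44 F1210
G01 X45.57 Y121.52
G01 X45.11 Y35.14
G01 X61.37 Y34.38
G01 X48.96 Y25.68
G00 X56.82 Y37.12
M3 S687
G01 X42.25 Y73.75 F1210
G01 X81.26 Y68.05
G01 X56.82 Y37.12
G00 X29.60 Y33.42
M3 S687
G01 X27.17 Y39.28 F1210
G01 X21.31 Y41.71
G01 X15.45 Y39.28
G01 X13.02 Y33.42
G01 X15.45 Y27.56
G01 X21.31 Y25.13
G01 X27.17 Y27.56
G01 X29.60 Y33.42
M5
G00 X0.00 Y0.00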